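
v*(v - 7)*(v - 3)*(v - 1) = v^4 - 11*v^3 + 31*v^2 - 21*v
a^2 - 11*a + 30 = (a - 6)*(a - 5)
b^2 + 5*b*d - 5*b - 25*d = (b - 5)*(b + 5*d)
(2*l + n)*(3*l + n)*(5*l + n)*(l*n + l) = 30*l^4*n + 30*l^4 + 31*l^3*n^2 + 31*l^3*n + 10*l^2*n^3 + 10*l^2*n^2 + l*n^4 + l*n^3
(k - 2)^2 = k^2 - 4*k + 4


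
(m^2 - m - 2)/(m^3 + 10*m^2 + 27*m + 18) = (m - 2)/(m^2 + 9*m + 18)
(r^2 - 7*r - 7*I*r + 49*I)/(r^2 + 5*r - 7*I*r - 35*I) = (r - 7)/(r + 5)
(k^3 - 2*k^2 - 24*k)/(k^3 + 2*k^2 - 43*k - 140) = k*(k - 6)/(k^2 - 2*k - 35)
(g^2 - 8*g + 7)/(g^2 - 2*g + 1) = (g - 7)/(g - 1)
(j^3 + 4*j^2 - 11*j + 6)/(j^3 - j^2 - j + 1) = (j + 6)/(j + 1)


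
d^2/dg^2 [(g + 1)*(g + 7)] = 2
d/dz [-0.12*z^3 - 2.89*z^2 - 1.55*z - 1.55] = -0.36*z^2 - 5.78*z - 1.55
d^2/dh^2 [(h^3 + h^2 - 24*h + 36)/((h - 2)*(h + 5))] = -16/(h^3 + 15*h^2 + 75*h + 125)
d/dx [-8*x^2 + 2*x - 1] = 2 - 16*x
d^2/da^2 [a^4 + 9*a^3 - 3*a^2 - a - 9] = 12*a^2 + 54*a - 6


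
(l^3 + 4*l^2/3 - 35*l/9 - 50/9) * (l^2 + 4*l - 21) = l^5 + 16*l^4/3 - 176*l^3/9 - 442*l^2/9 + 535*l/9 + 350/3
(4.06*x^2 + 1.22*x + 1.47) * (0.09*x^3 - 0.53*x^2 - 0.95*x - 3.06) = 0.3654*x^5 - 2.042*x^4 - 4.3713*x^3 - 14.3617*x^2 - 5.1297*x - 4.4982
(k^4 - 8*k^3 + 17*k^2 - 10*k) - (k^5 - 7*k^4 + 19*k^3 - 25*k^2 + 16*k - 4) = -k^5 + 8*k^4 - 27*k^3 + 42*k^2 - 26*k + 4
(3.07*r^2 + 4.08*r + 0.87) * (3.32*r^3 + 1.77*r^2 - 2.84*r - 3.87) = 10.1924*r^5 + 18.9795*r^4 + 1.3912*r^3 - 21.9282*r^2 - 18.2604*r - 3.3669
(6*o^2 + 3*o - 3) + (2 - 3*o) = 6*o^2 - 1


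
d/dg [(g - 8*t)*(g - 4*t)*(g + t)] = 3*g^2 - 22*g*t + 20*t^2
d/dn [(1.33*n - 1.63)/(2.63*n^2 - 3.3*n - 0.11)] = (-3.4979*n^2 + 8.5738*n - 5.5253)/(6.9169*n^4 - 17.358*n^3 + 10.3114*n^2 + 0.726*n + 0.0121)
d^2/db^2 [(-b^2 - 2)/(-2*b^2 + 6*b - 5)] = 2*(12*b^3 - 6*b^2 - 72*b + 77)/(8*b^6 - 72*b^5 + 276*b^4 - 576*b^3 + 690*b^2 - 450*b + 125)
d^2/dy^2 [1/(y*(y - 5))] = 2*(y^2 + y*(y - 5) + (y - 5)^2)/(y^3*(y - 5)^3)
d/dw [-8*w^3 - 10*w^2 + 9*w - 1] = -24*w^2 - 20*w + 9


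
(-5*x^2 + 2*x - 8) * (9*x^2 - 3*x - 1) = -45*x^4 + 33*x^3 - 73*x^2 + 22*x + 8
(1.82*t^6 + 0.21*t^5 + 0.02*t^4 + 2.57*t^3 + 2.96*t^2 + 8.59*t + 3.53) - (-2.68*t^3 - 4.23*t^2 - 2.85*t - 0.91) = 1.82*t^6 + 0.21*t^5 + 0.02*t^4 + 5.25*t^3 + 7.19*t^2 + 11.44*t + 4.44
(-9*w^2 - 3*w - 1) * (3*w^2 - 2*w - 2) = -27*w^4 + 9*w^3 + 21*w^2 + 8*w + 2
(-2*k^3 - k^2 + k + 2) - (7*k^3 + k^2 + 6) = -9*k^3 - 2*k^2 + k - 4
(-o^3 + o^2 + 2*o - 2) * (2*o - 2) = -2*o^4 + 4*o^3 + 2*o^2 - 8*o + 4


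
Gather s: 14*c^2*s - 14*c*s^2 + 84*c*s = -14*c*s^2 + s*(14*c^2 + 84*c)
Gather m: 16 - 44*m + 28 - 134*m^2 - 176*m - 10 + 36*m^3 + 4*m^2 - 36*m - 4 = 36*m^3 - 130*m^2 - 256*m + 30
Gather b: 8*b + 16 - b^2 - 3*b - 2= -b^2 + 5*b + 14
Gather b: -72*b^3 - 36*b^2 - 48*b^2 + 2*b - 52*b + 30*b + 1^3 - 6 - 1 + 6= -72*b^3 - 84*b^2 - 20*b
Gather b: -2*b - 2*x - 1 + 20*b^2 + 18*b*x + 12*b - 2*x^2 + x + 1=20*b^2 + b*(18*x + 10) - 2*x^2 - x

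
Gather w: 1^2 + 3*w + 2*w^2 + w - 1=2*w^2 + 4*w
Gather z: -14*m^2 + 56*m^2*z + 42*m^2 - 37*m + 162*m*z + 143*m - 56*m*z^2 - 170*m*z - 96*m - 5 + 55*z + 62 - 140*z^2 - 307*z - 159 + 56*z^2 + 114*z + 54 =28*m^2 + 10*m + z^2*(-56*m - 84) + z*(56*m^2 - 8*m - 138) - 48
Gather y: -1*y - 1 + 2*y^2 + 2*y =2*y^2 + y - 1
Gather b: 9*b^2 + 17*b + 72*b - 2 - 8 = 9*b^2 + 89*b - 10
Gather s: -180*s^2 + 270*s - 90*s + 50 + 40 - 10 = -180*s^2 + 180*s + 80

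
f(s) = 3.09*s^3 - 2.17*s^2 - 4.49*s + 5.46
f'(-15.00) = 2146.36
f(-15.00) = -10844.19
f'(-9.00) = 785.44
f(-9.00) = -2382.51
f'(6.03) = 306.41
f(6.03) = 576.98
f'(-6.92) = 469.45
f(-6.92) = -1091.33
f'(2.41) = 38.89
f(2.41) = 25.29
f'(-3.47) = 122.19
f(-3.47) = -134.19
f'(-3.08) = 96.82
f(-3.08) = -91.58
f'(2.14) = 28.68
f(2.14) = 16.20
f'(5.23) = 226.37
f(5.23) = 364.66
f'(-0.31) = -2.25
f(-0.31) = 6.55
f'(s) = 9.27*s^2 - 4.34*s - 4.49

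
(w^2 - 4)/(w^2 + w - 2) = (w - 2)/(w - 1)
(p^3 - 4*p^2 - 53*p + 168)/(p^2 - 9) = (p^2 - p - 56)/(p + 3)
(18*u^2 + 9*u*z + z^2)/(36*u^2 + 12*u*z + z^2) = (3*u + z)/(6*u + z)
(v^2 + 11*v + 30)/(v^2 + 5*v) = (v + 6)/v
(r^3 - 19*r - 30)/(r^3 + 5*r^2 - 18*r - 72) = (r^2 - 3*r - 10)/(r^2 + 2*r - 24)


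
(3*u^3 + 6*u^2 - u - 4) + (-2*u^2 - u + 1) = 3*u^3 + 4*u^2 - 2*u - 3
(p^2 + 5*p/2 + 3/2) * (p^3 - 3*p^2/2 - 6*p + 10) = p^5 + p^4 - 33*p^3/4 - 29*p^2/4 + 16*p + 15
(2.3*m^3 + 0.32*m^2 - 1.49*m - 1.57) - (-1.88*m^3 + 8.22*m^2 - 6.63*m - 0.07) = 4.18*m^3 - 7.9*m^2 + 5.14*m - 1.5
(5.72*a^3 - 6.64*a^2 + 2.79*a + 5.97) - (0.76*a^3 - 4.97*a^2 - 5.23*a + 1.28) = 4.96*a^3 - 1.67*a^2 + 8.02*a + 4.69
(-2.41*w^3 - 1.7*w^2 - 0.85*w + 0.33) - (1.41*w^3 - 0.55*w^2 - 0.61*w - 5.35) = -3.82*w^3 - 1.15*w^2 - 0.24*w + 5.68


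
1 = 1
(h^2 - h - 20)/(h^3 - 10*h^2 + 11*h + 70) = (h + 4)/(h^2 - 5*h - 14)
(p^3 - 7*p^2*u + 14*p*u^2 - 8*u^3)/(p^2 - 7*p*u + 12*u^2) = (p^2 - 3*p*u + 2*u^2)/(p - 3*u)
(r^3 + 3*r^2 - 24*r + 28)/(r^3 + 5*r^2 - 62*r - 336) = (r^2 - 4*r + 4)/(r^2 - 2*r - 48)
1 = 1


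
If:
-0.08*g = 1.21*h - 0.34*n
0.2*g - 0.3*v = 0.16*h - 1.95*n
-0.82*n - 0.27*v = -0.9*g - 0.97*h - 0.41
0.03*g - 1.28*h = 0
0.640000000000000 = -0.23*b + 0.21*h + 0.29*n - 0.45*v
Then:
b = -29.78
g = 5.50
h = 0.13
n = 1.75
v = 14.99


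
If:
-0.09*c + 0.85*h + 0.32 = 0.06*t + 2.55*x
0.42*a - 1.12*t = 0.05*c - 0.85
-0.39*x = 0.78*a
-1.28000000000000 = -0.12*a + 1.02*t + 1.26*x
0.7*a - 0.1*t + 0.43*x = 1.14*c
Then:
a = 0.91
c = -0.23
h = -5.81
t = 1.11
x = -1.83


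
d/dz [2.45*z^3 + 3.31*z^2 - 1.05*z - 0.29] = 7.35*z^2 + 6.62*z - 1.05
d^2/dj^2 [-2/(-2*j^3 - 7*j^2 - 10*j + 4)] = 4*(-(6*j + 7)*(2*j^3 + 7*j^2 + 10*j - 4) + 4*(3*j^2 + 7*j + 5)^2)/(2*j^3 + 7*j^2 + 10*j - 4)^3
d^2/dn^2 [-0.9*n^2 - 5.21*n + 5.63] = -1.80000000000000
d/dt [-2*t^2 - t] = -4*t - 1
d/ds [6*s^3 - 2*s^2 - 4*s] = 18*s^2 - 4*s - 4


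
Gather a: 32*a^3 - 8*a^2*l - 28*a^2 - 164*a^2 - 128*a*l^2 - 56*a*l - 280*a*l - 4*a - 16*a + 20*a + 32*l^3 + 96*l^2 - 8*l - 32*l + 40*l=32*a^3 + a^2*(-8*l - 192) + a*(-128*l^2 - 336*l) + 32*l^3 + 96*l^2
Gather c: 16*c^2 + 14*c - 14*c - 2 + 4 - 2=16*c^2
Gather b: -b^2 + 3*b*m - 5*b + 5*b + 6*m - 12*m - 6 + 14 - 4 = -b^2 + 3*b*m - 6*m + 4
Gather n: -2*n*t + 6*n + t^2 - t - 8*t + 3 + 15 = n*(6 - 2*t) + t^2 - 9*t + 18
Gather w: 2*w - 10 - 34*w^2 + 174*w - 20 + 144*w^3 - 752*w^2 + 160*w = 144*w^3 - 786*w^2 + 336*w - 30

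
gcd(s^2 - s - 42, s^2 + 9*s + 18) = s + 6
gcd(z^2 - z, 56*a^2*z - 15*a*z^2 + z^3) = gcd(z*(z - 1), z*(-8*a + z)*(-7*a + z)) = z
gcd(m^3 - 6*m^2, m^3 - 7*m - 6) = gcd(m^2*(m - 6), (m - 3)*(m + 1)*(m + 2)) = 1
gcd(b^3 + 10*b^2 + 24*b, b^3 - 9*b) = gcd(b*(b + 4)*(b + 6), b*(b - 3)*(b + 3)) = b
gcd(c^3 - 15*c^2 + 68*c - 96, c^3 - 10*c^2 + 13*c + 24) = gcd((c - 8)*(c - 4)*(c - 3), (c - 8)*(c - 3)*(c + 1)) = c^2 - 11*c + 24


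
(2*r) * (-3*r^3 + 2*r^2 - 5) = -6*r^4 + 4*r^3 - 10*r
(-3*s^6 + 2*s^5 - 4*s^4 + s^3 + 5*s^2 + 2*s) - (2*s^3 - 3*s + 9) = -3*s^6 + 2*s^5 - 4*s^4 - s^3 + 5*s^2 + 5*s - 9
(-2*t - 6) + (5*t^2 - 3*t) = 5*t^2 - 5*t - 6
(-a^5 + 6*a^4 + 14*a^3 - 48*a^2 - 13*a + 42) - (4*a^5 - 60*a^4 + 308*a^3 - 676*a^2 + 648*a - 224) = -5*a^5 + 66*a^4 - 294*a^3 + 628*a^2 - 661*a + 266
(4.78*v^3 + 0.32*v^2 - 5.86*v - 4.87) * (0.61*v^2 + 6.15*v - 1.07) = 2.9158*v^5 + 29.5922*v^4 - 6.7212*v^3 - 39.3521*v^2 - 23.6803*v + 5.2109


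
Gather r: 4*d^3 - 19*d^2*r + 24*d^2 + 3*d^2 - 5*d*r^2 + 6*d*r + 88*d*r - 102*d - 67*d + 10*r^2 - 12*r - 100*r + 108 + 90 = 4*d^3 + 27*d^2 - 169*d + r^2*(10 - 5*d) + r*(-19*d^2 + 94*d - 112) + 198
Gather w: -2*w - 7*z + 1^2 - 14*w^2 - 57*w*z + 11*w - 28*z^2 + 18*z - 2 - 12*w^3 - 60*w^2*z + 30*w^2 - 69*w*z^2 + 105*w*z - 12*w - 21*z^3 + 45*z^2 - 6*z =-12*w^3 + w^2*(16 - 60*z) + w*(-69*z^2 + 48*z - 3) - 21*z^3 + 17*z^2 + 5*z - 1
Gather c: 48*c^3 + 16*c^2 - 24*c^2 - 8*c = 48*c^3 - 8*c^2 - 8*c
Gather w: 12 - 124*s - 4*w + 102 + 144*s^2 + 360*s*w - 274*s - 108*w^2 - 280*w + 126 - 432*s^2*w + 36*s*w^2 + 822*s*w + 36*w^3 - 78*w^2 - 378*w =144*s^2 - 398*s + 36*w^3 + w^2*(36*s - 186) + w*(-432*s^2 + 1182*s - 662) + 240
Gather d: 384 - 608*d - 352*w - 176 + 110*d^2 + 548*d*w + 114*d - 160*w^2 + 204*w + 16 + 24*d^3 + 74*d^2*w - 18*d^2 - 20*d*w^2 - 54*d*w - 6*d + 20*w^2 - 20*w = 24*d^3 + d^2*(74*w + 92) + d*(-20*w^2 + 494*w - 500) - 140*w^2 - 168*w + 224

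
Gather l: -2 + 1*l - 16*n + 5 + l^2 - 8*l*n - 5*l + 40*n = l^2 + l*(-8*n - 4) + 24*n + 3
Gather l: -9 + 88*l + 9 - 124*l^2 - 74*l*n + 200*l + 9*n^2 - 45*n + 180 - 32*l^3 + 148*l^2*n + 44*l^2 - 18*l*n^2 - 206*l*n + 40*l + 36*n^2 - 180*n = -32*l^3 + l^2*(148*n - 80) + l*(-18*n^2 - 280*n + 328) + 45*n^2 - 225*n + 180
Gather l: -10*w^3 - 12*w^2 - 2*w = -10*w^3 - 12*w^2 - 2*w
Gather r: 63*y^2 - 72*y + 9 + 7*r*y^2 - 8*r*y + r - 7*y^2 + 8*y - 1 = r*(7*y^2 - 8*y + 1) + 56*y^2 - 64*y + 8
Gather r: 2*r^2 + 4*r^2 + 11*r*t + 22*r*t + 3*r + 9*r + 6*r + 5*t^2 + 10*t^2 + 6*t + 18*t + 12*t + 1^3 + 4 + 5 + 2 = 6*r^2 + r*(33*t + 18) + 15*t^2 + 36*t + 12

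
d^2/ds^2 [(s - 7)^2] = 2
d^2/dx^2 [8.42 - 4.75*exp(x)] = -4.75*exp(x)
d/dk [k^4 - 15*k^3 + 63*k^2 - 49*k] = 4*k^3 - 45*k^2 + 126*k - 49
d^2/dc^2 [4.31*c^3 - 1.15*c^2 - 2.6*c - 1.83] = 25.86*c - 2.3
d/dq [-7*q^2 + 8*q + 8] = 8 - 14*q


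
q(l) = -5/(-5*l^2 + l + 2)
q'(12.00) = 0.00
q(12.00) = 0.01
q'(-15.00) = 0.00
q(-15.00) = 0.00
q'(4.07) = -0.03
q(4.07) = 0.07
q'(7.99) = -0.00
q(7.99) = 0.02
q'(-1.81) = 0.36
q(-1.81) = 0.31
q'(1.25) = -2.76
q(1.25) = 1.10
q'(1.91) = -0.44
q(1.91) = 0.35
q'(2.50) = -0.17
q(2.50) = 0.19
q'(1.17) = -3.96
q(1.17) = 1.36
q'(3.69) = -0.05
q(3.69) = 0.08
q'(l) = -5*(10*l - 1)/(-5*l^2 + l + 2)^2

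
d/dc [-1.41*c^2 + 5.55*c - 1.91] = 5.55 - 2.82*c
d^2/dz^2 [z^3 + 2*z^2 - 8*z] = 6*z + 4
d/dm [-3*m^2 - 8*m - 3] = -6*m - 8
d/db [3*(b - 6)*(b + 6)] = 6*b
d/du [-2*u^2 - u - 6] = -4*u - 1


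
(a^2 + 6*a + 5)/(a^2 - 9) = (a^2 + 6*a + 5)/(a^2 - 9)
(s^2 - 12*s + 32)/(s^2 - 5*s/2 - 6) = 2*(s - 8)/(2*s + 3)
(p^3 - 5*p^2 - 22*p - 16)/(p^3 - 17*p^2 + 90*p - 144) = (p^2 + 3*p + 2)/(p^2 - 9*p + 18)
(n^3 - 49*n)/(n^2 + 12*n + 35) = n*(n - 7)/(n + 5)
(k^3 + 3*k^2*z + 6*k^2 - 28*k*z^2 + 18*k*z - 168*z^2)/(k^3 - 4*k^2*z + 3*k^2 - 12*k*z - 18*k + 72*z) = (k + 7*z)/(k - 3)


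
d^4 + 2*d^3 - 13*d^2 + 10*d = d*(d - 2)*(d - 1)*(d + 5)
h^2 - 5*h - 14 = (h - 7)*(h + 2)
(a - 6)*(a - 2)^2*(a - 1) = a^4 - 11*a^3 + 38*a^2 - 52*a + 24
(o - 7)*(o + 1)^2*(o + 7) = o^4 + 2*o^3 - 48*o^2 - 98*o - 49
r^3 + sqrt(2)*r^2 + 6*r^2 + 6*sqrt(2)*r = r*(r + 6)*(r + sqrt(2))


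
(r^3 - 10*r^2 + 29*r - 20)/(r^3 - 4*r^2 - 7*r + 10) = (r - 4)/(r + 2)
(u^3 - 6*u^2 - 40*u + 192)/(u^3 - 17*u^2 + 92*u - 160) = (u + 6)/(u - 5)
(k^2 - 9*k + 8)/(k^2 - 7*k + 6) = (k - 8)/(k - 6)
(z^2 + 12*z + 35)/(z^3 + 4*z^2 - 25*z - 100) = (z + 7)/(z^2 - z - 20)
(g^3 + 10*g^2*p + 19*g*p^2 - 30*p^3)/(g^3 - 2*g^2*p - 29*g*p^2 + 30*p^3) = (-g - 6*p)/(-g + 6*p)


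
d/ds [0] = 0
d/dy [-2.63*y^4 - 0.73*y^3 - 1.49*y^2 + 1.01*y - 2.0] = -10.52*y^3 - 2.19*y^2 - 2.98*y + 1.01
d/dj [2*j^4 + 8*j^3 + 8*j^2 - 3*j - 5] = 8*j^3 + 24*j^2 + 16*j - 3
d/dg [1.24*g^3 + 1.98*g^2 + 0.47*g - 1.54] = 3.72*g^2 + 3.96*g + 0.47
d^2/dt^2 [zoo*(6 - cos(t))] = zoo*cos(t)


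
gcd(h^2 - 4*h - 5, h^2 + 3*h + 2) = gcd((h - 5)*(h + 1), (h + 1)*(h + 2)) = h + 1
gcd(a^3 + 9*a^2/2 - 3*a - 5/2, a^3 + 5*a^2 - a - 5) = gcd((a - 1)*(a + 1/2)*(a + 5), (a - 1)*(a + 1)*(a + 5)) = a^2 + 4*a - 5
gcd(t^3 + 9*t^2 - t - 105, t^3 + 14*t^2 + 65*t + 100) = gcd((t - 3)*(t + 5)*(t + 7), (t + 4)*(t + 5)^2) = t + 5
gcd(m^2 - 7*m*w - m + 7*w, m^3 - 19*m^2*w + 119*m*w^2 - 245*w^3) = -m + 7*w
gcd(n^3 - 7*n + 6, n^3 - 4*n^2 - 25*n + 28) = n - 1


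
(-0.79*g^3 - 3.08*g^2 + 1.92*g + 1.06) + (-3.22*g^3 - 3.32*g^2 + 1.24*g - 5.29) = -4.01*g^3 - 6.4*g^2 + 3.16*g - 4.23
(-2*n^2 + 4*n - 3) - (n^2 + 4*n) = -3*n^2 - 3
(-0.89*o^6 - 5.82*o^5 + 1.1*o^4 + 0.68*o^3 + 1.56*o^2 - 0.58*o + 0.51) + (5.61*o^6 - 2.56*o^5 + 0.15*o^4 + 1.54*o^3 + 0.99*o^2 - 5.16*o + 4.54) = 4.72*o^6 - 8.38*o^5 + 1.25*o^4 + 2.22*o^3 + 2.55*o^2 - 5.74*o + 5.05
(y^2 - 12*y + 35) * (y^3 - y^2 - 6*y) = y^5 - 13*y^4 + 41*y^3 + 37*y^2 - 210*y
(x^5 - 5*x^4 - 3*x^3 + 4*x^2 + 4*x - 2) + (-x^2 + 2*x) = x^5 - 5*x^4 - 3*x^3 + 3*x^2 + 6*x - 2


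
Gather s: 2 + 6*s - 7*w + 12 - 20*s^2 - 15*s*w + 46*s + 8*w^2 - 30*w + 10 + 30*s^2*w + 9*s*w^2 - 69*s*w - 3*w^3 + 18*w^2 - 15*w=s^2*(30*w - 20) + s*(9*w^2 - 84*w + 52) - 3*w^3 + 26*w^2 - 52*w + 24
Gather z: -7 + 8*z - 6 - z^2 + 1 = -z^2 + 8*z - 12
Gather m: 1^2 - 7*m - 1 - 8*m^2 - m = -8*m^2 - 8*m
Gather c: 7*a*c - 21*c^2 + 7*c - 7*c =7*a*c - 21*c^2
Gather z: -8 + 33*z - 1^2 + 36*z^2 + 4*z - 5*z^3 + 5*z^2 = -5*z^3 + 41*z^2 + 37*z - 9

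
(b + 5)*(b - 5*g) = b^2 - 5*b*g + 5*b - 25*g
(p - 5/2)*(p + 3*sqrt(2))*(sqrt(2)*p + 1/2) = sqrt(2)*p^3 - 5*sqrt(2)*p^2/2 + 13*p^2/2 - 65*p/4 + 3*sqrt(2)*p/2 - 15*sqrt(2)/4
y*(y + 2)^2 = y^3 + 4*y^2 + 4*y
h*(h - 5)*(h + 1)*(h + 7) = h^4 + 3*h^3 - 33*h^2 - 35*h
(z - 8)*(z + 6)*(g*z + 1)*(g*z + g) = g^2*z^4 - g^2*z^3 - 50*g^2*z^2 - 48*g^2*z + g*z^3 - g*z^2 - 50*g*z - 48*g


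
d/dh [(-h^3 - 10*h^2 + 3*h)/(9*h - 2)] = 2*(-9*h^3 - 42*h^2 + 20*h - 3)/(81*h^2 - 36*h + 4)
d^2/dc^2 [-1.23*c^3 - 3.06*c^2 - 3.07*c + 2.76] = -7.38*c - 6.12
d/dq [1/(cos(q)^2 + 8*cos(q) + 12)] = 2*(cos(q) + 4)*sin(q)/(cos(q)^2 + 8*cos(q) + 12)^2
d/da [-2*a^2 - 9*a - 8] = -4*a - 9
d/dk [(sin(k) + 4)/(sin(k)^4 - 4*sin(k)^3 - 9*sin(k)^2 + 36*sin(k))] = (-3*sin(k)^4 - 8*sin(k)^3 + 57*sin(k)^2 + 72*sin(k) - 144)*cos(k)/((sin(k) - 4)^2*(sin(k) - 3)^2*(sin(k) + 3)^2*sin(k)^2)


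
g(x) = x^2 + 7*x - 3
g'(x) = 2*x + 7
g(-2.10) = -13.29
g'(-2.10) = 2.80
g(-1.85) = -12.53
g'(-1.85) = 3.30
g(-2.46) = -14.17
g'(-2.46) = 2.08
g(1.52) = 9.95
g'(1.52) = 10.04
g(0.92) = 4.29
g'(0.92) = 8.84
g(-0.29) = -4.95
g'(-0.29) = 6.42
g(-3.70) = -15.21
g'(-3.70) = -0.40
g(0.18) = -1.71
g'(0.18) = 7.36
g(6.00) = 75.00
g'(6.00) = 19.00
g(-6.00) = -9.00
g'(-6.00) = -5.00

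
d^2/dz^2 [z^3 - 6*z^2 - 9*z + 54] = 6*z - 12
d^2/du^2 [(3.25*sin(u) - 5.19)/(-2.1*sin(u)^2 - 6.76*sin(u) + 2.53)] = (14.3325*sin(u)^5 - 137.6886*sin(u)^4 - 146.09322*sin(u)^3 - 154.556924*sin(u)^2 + 270.499333*sin(u) + 418.321828)/(2.1*sin(u)^2 + 6.76*sin(u) - 2.53)^3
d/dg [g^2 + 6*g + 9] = 2*g + 6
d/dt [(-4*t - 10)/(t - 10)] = 50/(t - 10)^2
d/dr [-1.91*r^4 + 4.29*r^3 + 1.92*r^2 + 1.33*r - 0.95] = -7.64*r^3 + 12.87*r^2 + 3.84*r + 1.33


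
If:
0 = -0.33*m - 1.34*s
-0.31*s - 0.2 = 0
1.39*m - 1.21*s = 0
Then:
No Solution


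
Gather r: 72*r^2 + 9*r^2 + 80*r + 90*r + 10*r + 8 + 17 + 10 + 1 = 81*r^2 + 180*r + 36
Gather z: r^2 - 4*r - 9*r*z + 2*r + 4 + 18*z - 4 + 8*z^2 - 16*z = r^2 - 2*r + 8*z^2 + z*(2 - 9*r)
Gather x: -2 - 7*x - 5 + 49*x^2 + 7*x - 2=49*x^2 - 9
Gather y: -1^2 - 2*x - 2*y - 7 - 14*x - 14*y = -16*x - 16*y - 8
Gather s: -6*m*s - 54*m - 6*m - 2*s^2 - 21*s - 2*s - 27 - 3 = -60*m - 2*s^2 + s*(-6*m - 23) - 30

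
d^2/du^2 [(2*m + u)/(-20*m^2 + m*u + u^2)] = 2*(-3*(m + u)*(-20*m^2 + m*u + u^2) + (m + 2*u)^2*(2*m + u))/(-20*m^2 + m*u + u^2)^3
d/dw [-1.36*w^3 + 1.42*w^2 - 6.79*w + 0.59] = -4.08*w^2 + 2.84*w - 6.79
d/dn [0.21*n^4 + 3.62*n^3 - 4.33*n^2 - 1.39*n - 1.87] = 0.84*n^3 + 10.86*n^2 - 8.66*n - 1.39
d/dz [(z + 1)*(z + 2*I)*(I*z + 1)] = 3*I*z^2 + 2*z*(-1 + I) - 1 + 2*I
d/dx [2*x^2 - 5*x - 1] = 4*x - 5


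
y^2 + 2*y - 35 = (y - 5)*(y + 7)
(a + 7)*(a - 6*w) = a^2 - 6*a*w + 7*a - 42*w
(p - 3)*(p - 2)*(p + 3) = p^3 - 2*p^2 - 9*p + 18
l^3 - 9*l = l*(l - 3)*(l + 3)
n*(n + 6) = n^2 + 6*n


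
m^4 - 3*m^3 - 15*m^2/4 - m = m*(m - 4)*(m + 1/2)^2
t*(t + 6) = t^2 + 6*t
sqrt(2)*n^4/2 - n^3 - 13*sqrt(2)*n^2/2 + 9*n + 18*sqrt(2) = (n - 3)*(n + 3)*(n - 2*sqrt(2))*(sqrt(2)*n/2 + 1)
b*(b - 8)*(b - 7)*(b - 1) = b^4 - 16*b^3 + 71*b^2 - 56*b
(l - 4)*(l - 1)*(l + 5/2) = l^3 - 5*l^2/2 - 17*l/2 + 10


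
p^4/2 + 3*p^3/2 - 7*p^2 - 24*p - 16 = (p/2 + 1)*(p - 4)*(p + 1)*(p + 4)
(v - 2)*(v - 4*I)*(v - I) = v^3 - 2*v^2 - 5*I*v^2 - 4*v + 10*I*v + 8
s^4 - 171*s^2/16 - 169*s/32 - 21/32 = (s - 7/2)*(s + 1/4)^2*(s + 3)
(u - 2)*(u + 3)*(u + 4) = u^3 + 5*u^2 - 2*u - 24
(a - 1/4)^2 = a^2 - a/2 + 1/16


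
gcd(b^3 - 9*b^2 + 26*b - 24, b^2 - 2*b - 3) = b - 3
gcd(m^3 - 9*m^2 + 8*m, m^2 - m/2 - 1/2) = m - 1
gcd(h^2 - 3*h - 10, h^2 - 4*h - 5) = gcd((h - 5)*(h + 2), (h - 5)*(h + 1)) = h - 5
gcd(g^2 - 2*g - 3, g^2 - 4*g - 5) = g + 1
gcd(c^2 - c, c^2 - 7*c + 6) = c - 1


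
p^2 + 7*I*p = p*(p + 7*I)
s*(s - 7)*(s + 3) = s^3 - 4*s^2 - 21*s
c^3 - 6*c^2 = c^2*(c - 6)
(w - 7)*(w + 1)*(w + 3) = w^3 - 3*w^2 - 25*w - 21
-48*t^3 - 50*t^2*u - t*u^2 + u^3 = (-8*t + u)*(t + u)*(6*t + u)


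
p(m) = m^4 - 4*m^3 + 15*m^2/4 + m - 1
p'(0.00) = 1.00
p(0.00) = -1.00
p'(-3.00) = -237.50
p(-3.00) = 218.75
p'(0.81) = 1.33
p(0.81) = 0.58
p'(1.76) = -1.16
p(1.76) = 0.16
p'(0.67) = 1.84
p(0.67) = 0.35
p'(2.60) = 9.68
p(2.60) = 2.34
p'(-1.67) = -63.62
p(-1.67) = 34.20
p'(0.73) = 1.64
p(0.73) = 0.46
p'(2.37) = 4.62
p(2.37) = 0.73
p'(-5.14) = -897.77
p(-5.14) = 1334.12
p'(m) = 4*m^3 - 12*m^2 + 15*m/2 + 1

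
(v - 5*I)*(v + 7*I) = v^2 + 2*I*v + 35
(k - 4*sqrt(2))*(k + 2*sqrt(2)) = k^2 - 2*sqrt(2)*k - 16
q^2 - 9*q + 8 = (q - 8)*(q - 1)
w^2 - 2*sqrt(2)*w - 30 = (w - 5*sqrt(2))*(w + 3*sqrt(2))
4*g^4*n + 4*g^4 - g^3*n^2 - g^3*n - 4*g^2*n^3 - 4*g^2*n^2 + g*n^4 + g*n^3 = (-4*g + n)*(-g + n)*(g + n)*(g*n + g)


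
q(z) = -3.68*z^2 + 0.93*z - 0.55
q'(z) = 0.93 - 7.36*z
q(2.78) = -26.41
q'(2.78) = -19.53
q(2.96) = -30.04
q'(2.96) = -20.86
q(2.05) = -14.11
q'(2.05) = -14.16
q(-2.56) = -27.05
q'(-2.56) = 19.77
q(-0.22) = -0.93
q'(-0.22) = 2.55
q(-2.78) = -31.58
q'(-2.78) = 21.39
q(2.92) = -29.21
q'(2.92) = -20.56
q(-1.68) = -12.50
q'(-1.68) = 13.29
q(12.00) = -519.31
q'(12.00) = -87.39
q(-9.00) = -307.00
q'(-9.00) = 67.17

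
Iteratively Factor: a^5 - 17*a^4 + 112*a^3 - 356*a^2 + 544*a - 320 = (a - 4)*(a^4 - 13*a^3 + 60*a^2 - 116*a + 80) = (a - 4)*(a - 2)*(a^3 - 11*a^2 + 38*a - 40) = (a - 5)*(a - 4)*(a - 2)*(a^2 - 6*a + 8) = (a - 5)*(a - 4)*(a - 2)^2*(a - 4)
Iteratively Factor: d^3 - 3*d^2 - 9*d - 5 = (d + 1)*(d^2 - 4*d - 5) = (d + 1)^2*(d - 5)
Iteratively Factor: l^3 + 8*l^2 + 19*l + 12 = (l + 1)*(l^2 + 7*l + 12) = (l + 1)*(l + 4)*(l + 3)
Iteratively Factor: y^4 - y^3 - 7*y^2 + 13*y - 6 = (y + 3)*(y^3 - 4*y^2 + 5*y - 2) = (y - 1)*(y + 3)*(y^2 - 3*y + 2) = (y - 1)^2*(y + 3)*(y - 2)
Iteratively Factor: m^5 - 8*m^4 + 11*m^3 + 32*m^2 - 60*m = (m + 2)*(m^4 - 10*m^3 + 31*m^2 - 30*m) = (m - 3)*(m + 2)*(m^3 - 7*m^2 + 10*m) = (m - 5)*(m - 3)*(m + 2)*(m^2 - 2*m) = (m - 5)*(m - 3)*(m - 2)*(m + 2)*(m)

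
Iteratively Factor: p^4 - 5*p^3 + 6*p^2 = (p)*(p^3 - 5*p^2 + 6*p) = p*(p - 2)*(p^2 - 3*p) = p^2*(p - 2)*(p - 3)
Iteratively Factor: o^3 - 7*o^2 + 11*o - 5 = (o - 1)*(o^2 - 6*o + 5) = (o - 5)*(o - 1)*(o - 1)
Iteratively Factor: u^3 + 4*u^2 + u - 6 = (u - 1)*(u^2 + 5*u + 6) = (u - 1)*(u + 2)*(u + 3)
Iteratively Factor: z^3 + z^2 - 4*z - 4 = (z + 1)*(z^2 - 4) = (z - 2)*(z + 1)*(z + 2)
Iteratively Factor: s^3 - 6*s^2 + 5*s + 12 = (s + 1)*(s^2 - 7*s + 12) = (s - 4)*(s + 1)*(s - 3)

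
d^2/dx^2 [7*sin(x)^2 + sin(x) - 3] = -sin(x) + 14*cos(2*x)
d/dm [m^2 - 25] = 2*m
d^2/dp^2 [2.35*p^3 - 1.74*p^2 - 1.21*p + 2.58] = 14.1*p - 3.48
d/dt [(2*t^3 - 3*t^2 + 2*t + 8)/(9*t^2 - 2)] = 2*(9*t^4 - 15*t^2 - 66*t - 2)/(81*t^4 - 36*t^2 + 4)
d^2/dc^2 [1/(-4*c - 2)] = -4/(2*c + 1)^3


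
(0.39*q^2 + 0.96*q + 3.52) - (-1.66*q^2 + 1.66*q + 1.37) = 2.05*q^2 - 0.7*q + 2.15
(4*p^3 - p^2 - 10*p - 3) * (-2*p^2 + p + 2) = -8*p^5 + 6*p^4 + 27*p^3 - 6*p^2 - 23*p - 6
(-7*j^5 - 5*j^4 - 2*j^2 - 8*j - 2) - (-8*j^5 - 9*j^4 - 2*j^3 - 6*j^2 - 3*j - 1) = j^5 + 4*j^4 + 2*j^3 + 4*j^2 - 5*j - 1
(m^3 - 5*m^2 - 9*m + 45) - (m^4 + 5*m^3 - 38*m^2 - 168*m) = -m^4 - 4*m^3 + 33*m^2 + 159*m + 45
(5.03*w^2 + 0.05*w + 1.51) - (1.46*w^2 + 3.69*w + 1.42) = 3.57*w^2 - 3.64*w + 0.0900000000000001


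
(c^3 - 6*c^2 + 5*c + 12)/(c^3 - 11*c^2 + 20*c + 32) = (c - 3)/(c - 8)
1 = 1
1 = 1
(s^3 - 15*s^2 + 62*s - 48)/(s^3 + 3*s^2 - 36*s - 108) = (s^2 - 9*s + 8)/(s^2 + 9*s + 18)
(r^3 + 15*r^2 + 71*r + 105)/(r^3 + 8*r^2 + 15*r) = (r + 7)/r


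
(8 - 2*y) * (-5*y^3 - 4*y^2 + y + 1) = 10*y^4 - 32*y^3 - 34*y^2 + 6*y + 8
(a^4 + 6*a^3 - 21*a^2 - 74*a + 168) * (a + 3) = a^5 + 9*a^4 - 3*a^3 - 137*a^2 - 54*a + 504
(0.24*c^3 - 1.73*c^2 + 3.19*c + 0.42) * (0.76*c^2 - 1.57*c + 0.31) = 0.1824*c^5 - 1.6916*c^4 + 5.2149*c^3 - 5.2254*c^2 + 0.3295*c + 0.1302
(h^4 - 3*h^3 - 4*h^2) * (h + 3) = h^5 - 13*h^3 - 12*h^2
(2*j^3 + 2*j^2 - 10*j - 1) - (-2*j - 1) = 2*j^3 + 2*j^2 - 8*j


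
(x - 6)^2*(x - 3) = x^3 - 15*x^2 + 72*x - 108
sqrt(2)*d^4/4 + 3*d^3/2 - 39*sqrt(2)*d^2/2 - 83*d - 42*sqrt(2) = (d/2 + sqrt(2)/2)*(d - 6*sqrt(2))*(d + 7*sqrt(2))*(sqrt(2)*d/2 + 1)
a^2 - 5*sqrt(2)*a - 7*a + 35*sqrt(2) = (a - 7)*(a - 5*sqrt(2))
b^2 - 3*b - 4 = (b - 4)*(b + 1)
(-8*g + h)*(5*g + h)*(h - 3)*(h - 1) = -40*g^2*h^2 + 160*g^2*h - 120*g^2 - 3*g*h^3 + 12*g*h^2 - 9*g*h + h^4 - 4*h^3 + 3*h^2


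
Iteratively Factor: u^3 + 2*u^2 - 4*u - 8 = (u + 2)*(u^2 - 4) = (u - 2)*(u + 2)*(u + 2)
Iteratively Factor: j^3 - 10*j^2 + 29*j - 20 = (j - 5)*(j^2 - 5*j + 4) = (j - 5)*(j - 1)*(j - 4)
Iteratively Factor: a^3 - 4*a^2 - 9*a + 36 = (a - 4)*(a^2 - 9) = (a - 4)*(a - 3)*(a + 3)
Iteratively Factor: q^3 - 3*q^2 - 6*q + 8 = (q - 4)*(q^2 + q - 2) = (q - 4)*(q + 2)*(q - 1)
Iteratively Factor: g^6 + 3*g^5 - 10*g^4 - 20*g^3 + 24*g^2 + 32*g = (g - 2)*(g^5 + 5*g^4 - 20*g^2 - 16*g) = (g - 2)*(g + 4)*(g^4 + g^3 - 4*g^2 - 4*g) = (g - 2)*(g + 1)*(g + 4)*(g^3 - 4*g) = g*(g - 2)*(g + 1)*(g + 4)*(g^2 - 4) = g*(g - 2)^2*(g + 1)*(g + 4)*(g + 2)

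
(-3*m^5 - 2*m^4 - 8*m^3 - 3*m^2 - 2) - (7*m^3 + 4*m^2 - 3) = -3*m^5 - 2*m^4 - 15*m^3 - 7*m^2 + 1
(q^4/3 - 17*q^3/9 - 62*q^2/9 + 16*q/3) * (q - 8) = q^5/3 - 41*q^4/9 + 74*q^3/9 + 544*q^2/9 - 128*q/3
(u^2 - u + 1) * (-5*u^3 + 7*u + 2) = -5*u^5 + 5*u^4 + 2*u^3 - 5*u^2 + 5*u + 2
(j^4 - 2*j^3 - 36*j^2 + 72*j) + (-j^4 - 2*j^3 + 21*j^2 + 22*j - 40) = -4*j^3 - 15*j^2 + 94*j - 40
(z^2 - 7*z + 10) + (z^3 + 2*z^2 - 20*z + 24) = z^3 + 3*z^2 - 27*z + 34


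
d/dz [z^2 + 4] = 2*z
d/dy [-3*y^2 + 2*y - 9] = 2 - 6*y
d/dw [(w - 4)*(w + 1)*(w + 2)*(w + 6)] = 4*w^3 + 15*w^2 - 32*w - 68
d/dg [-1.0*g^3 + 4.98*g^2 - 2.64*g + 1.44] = -3.0*g^2 + 9.96*g - 2.64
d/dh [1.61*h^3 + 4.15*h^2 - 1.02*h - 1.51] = 4.83*h^2 + 8.3*h - 1.02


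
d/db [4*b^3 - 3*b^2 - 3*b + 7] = 12*b^2 - 6*b - 3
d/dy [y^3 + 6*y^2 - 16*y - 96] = 3*y^2 + 12*y - 16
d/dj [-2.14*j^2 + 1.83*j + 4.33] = 1.83 - 4.28*j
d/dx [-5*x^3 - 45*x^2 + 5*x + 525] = -15*x^2 - 90*x + 5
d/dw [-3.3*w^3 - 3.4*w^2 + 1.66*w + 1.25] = -9.9*w^2 - 6.8*w + 1.66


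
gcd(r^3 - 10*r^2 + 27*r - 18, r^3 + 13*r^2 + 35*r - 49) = r - 1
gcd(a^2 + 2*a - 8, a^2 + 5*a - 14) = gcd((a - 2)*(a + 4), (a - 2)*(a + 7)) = a - 2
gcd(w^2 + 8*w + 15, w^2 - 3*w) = 1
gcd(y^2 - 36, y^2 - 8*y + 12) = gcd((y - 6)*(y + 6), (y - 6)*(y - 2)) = y - 6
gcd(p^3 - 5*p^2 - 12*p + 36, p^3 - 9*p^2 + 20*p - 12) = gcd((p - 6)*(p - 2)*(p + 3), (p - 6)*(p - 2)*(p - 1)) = p^2 - 8*p + 12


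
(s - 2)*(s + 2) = s^2 - 4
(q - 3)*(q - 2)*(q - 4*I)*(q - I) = q^4 - 5*q^3 - 5*I*q^3 + 2*q^2 + 25*I*q^2 + 20*q - 30*I*q - 24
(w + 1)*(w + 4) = w^2 + 5*w + 4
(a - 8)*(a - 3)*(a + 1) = a^3 - 10*a^2 + 13*a + 24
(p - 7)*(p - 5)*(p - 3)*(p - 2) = p^4 - 17*p^3 + 101*p^2 - 247*p + 210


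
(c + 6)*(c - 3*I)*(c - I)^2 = c^4 + 6*c^3 - 5*I*c^3 - 7*c^2 - 30*I*c^2 - 42*c + 3*I*c + 18*I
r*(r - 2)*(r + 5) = r^3 + 3*r^2 - 10*r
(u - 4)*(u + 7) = u^2 + 3*u - 28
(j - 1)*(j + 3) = j^2 + 2*j - 3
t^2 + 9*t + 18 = (t + 3)*(t + 6)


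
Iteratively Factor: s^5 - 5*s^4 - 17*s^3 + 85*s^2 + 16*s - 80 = (s + 4)*(s^4 - 9*s^3 + 19*s^2 + 9*s - 20) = (s - 1)*(s + 4)*(s^3 - 8*s^2 + 11*s + 20) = (s - 5)*(s - 1)*(s + 4)*(s^2 - 3*s - 4) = (s - 5)*(s - 1)*(s + 1)*(s + 4)*(s - 4)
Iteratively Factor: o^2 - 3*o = (o - 3)*(o)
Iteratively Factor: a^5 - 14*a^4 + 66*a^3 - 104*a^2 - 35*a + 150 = (a + 1)*(a^4 - 15*a^3 + 81*a^2 - 185*a + 150) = (a - 5)*(a + 1)*(a^3 - 10*a^2 + 31*a - 30) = (a - 5)*(a - 2)*(a + 1)*(a^2 - 8*a + 15) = (a - 5)^2*(a - 2)*(a + 1)*(a - 3)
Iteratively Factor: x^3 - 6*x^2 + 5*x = (x - 5)*(x^2 - x) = x*(x - 5)*(x - 1)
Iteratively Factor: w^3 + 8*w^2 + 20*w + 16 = (w + 2)*(w^2 + 6*w + 8) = (w + 2)^2*(w + 4)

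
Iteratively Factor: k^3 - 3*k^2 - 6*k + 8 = (k + 2)*(k^2 - 5*k + 4) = (k - 1)*(k + 2)*(k - 4)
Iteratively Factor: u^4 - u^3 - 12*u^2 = (u + 3)*(u^3 - 4*u^2) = u*(u + 3)*(u^2 - 4*u) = u*(u - 4)*(u + 3)*(u)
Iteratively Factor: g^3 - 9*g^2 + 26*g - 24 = (g - 2)*(g^2 - 7*g + 12) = (g - 3)*(g - 2)*(g - 4)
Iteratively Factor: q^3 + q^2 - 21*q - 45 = (q + 3)*(q^2 - 2*q - 15) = (q + 3)^2*(q - 5)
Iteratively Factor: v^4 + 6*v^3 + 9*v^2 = (v + 3)*(v^3 + 3*v^2) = v*(v + 3)*(v^2 + 3*v) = v^2*(v + 3)*(v + 3)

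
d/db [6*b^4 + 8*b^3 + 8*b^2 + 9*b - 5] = 24*b^3 + 24*b^2 + 16*b + 9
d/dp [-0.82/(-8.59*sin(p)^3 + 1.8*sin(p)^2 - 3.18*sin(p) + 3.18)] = (-21.1314*sin(p)^2 + 2.952*sin(p) - 2.6076)*cos(p)/(8.59*sin(p)^3 - 1.8*sin(p)^2 + 3.18*sin(p) - 3.18)^2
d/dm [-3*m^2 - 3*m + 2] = -6*m - 3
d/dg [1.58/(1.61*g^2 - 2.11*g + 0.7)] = (3.3338 - 5.0876*g)/(1.61*g^2 - 2.11*g + 0.7)^2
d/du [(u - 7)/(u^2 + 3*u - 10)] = (u^2 + 3*u - (u - 7)*(2*u + 3) - 10)/(u^2 + 3*u - 10)^2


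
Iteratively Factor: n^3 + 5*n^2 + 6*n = (n + 3)*(n^2 + 2*n) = (n + 2)*(n + 3)*(n)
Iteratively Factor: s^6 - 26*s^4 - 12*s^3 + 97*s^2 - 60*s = (s)*(s^5 - 26*s^3 - 12*s^2 + 97*s - 60) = s*(s - 5)*(s^4 + 5*s^3 - s^2 - 17*s + 12) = s*(s - 5)*(s + 3)*(s^3 + 2*s^2 - 7*s + 4) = s*(s - 5)*(s + 3)*(s + 4)*(s^2 - 2*s + 1) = s*(s - 5)*(s - 1)*(s + 3)*(s + 4)*(s - 1)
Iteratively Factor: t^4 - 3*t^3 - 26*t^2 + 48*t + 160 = (t - 4)*(t^3 + t^2 - 22*t - 40) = (t - 4)*(t + 4)*(t^2 - 3*t - 10) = (t - 5)*(t - 4)*(t + 4)*(t + 2)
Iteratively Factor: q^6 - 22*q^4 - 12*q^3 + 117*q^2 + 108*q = (q + 1)*(q^5 - q^4 - 21*q^3 + 9*q^2 + 108*q) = (q + 1)*(q + 3)*(q^4 - 4*q^3 - 9*q^2 + 36*q) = q*(q + 1)*(q + 3)*(q^3 - 4*q^2 - 9*q + 36) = q*(q - 4)*(q + 1)*(q + 3)*(q^2 - 9) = q*(q - 4)*(q - 3)*(q + 1)*(q + 3)*(q + 3)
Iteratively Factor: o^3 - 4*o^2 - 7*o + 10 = (o - 5)*(o^2 + o - 2) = (o - 5)*(o - 1)*(o + 2)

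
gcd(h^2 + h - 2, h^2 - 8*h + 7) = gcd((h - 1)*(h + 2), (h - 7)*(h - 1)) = h - 1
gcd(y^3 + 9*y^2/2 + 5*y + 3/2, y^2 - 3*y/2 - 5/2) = y + 1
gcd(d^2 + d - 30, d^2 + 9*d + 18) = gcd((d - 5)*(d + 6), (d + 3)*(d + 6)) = d + 6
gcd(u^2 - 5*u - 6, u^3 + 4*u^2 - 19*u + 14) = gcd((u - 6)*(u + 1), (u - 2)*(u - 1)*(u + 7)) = 1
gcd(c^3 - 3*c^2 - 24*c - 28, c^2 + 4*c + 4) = c^2 + 4*c + 4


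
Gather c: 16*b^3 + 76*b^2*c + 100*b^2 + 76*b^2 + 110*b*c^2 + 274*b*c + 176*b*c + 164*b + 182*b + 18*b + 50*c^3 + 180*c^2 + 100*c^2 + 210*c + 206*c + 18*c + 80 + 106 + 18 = 16*b^3 + 176*b^2 + 364*b + 50*c^3 + c^2*(110*b + 280) + c*(76*b^2 + 450*b + 434) + 204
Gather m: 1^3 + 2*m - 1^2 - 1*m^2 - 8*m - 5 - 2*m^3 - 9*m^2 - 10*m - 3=-2*m^3 - 10*m^2 - 16*m - 8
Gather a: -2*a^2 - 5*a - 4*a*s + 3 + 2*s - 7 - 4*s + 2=-2*a^2 + a*(-4*s - 5) - 2*s - 2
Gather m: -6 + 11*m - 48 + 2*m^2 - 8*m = 2*m^2 + 3*m - 54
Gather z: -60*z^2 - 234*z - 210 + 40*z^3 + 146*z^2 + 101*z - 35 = 40*z^3 + 86*z^2 - 133*z - 245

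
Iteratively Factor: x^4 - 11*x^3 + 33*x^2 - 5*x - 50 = (x + 1)*(x^3 - 12*x^2 + 45*x - 50) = (x - 5)*(x + 1)*(x^2 - 7*x + 10) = (x - 5)^2*(x + 1)*(x - 2)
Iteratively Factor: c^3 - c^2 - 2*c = (c - 2)*(c^2 + c) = c*(c - 2)*(c + 1)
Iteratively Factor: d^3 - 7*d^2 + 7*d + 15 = (d - 5)*(d^2 - 2*d - 3) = (d - 5)*(d + 1)*(d - 3)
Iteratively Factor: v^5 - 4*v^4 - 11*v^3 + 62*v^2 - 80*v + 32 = (v - 1)*(v^4 - 3*v^3 - 14*v^2 + 48*v - 32) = (v - 4)*(v - 1)*(v^3 + v^2 - 10*v + 8) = (v - 4)*(v - 1)*(v + 4)*(v^2 - 3*v + 2) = (v - 4)*(v - 2)*(v - 1)*(v + 4)*(v - 1)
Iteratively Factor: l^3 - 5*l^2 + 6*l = (l - 2)*(l^2 - 3*l) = (l - 3)*(l - 2)*(l)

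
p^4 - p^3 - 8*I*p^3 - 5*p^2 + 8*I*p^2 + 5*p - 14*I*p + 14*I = (p - 1)*(p - 7*I)*(p - 2*I)*(p + I)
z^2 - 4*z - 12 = (z - 6)*(z + 2)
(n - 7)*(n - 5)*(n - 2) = n^3 - 14*n^2 + 59*n - 70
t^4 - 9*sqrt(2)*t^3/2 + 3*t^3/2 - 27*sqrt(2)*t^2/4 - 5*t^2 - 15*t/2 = t*(t + 3/2)*(t - 5*sqrt(2))*(t + sqrt(2)/2)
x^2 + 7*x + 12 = (x + 3)*(x + 4)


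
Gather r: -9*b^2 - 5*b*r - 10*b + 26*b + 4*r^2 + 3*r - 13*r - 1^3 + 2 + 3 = -9*b^2 + 16*b + 4*r^2 + r*(-5*b - 10) + 4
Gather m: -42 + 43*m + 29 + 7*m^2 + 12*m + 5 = 7*m^2 + 55*m - 8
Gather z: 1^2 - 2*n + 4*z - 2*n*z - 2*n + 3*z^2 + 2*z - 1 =-4*n + 3*z^2 + z*(6 - 2*n)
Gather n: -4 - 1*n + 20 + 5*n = 4*n + 16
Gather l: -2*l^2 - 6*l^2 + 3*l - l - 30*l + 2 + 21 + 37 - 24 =-8*l^2 - 28*l + 36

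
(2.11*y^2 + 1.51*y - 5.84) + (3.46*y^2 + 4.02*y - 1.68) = 5.57*y^2 + 5.53*y - 7.52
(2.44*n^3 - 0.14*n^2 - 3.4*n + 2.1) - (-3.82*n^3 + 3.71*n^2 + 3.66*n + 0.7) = 6.26*n^3 - 3.85*n^2 - 7.06*n + 1.4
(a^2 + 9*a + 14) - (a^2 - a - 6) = 10*a + 20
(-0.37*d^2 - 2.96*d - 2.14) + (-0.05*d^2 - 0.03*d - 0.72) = -0.42*d^2 - 2.99*d - 2.86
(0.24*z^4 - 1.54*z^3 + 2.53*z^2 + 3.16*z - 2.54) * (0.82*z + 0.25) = 0.1968*z^5 - 1.2028*z^4 + 1.6896*z^3 + 3.2237*z^2 - 1.2928*z - 0.635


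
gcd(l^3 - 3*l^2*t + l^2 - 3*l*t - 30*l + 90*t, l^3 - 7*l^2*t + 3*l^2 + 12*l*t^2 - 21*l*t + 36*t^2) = -l + 3*t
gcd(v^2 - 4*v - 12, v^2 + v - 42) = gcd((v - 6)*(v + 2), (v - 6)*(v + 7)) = v - 6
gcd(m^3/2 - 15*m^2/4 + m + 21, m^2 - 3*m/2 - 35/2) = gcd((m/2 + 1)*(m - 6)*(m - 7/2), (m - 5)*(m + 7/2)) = 1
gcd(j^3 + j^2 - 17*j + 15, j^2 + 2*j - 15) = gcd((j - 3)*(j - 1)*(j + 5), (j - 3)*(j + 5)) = j^2 + 2*j - 15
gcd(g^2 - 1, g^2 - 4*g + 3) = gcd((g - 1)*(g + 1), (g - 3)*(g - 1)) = g - 1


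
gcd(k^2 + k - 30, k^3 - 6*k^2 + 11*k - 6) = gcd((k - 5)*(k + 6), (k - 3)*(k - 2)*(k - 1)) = 1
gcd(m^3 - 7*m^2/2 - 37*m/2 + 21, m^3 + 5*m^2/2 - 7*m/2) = m^2 + 5*m/2 - 7/2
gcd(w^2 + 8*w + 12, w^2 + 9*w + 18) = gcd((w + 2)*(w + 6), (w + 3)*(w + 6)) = w + 6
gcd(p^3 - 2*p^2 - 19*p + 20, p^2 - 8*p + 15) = p - 5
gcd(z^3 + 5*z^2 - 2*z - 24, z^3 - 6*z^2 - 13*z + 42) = z^2 + z - 6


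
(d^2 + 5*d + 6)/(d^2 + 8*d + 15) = (d + 2)/(d + 5)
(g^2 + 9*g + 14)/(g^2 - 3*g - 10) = (g + 7)/(g - 5)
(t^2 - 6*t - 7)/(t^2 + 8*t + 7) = (t - 7)/(t + 7)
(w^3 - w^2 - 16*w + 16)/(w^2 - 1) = (w^2 - 16)/(w + 1)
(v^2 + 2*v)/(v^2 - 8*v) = (v + 2)/(v - 8)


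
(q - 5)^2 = q^2 - 10*q + 25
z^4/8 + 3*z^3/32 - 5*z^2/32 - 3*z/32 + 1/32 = (z/4 + 1/4)*(z/2 + 1/2)*(z - 1)*(z - 1/4)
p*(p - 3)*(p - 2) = p^3 - 5*p^2 + 6*p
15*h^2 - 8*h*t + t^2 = (-5*h + t)*(-3*h + t)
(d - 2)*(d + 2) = d^2 - 4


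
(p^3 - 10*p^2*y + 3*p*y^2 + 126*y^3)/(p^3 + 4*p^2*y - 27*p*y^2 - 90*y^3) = (-p^2 + 13*p*y - 42*y^2)/(-p^2 - p*y + 30*y^2)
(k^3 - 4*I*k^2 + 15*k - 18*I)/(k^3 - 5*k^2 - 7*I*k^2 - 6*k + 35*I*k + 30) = (k + 3*I)/(k - 5)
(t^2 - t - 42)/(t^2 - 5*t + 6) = (t^2 - t - 42)/(t^2 - 5*t + 6)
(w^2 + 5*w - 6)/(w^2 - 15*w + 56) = (w^2 + 5*w - 6)/(w^2 - 15*w + 56)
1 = 1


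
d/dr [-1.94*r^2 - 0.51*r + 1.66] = -3.88*r - 0.51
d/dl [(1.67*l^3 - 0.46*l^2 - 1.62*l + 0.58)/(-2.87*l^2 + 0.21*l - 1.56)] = (-4.7929*l^4 + 0.7014*l^3 - 12.5616*l^2 + 4.7644*l + 2.4054)/(8.2369*l^4 - 1.2054*l^3 + 8.9985*l^2 - 0.6552*l + 2.4336)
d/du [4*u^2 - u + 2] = 8*u - 1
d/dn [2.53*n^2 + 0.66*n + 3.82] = 5.06*n + 0.66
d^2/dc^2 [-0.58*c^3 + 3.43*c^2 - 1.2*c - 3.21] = 6.86 - 3.48*c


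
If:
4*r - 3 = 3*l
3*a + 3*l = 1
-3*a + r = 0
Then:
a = 4/15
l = 1/15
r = 4/5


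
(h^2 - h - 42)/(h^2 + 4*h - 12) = (h - 7)/(h - 2)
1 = 1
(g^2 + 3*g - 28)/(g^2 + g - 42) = (g - 4)/(g - 6)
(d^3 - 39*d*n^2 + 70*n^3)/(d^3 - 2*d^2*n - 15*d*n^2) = (d^2 + 5*d*n - 14*n^2)/(d*(d + 3*n))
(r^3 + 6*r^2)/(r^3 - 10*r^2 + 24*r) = r*(r + 6)/(r^2 - 10*r + 24)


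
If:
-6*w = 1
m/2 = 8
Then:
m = 16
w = -1/6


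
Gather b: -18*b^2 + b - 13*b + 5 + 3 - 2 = -18*b^2 - 12*b + 6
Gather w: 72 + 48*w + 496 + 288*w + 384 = 336*w + 952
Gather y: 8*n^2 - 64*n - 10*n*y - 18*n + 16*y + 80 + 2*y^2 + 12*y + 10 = 8*n^2 - 82*n + 2*y^2 + y*(28 - 10*n) + 90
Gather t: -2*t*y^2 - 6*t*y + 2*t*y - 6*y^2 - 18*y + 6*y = t*(-2*y^2 - 4*y) - 6*y^2 - 12*y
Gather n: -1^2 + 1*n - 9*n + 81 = 80 - 8*n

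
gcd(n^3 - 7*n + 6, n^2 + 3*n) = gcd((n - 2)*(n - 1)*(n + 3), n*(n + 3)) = n + 3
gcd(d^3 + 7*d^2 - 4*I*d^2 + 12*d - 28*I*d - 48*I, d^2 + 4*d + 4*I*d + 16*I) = d + 4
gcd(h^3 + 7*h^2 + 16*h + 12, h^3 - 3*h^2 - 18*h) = h + 3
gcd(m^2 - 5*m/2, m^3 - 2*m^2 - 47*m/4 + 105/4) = m - 5/2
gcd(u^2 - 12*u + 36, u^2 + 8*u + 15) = 1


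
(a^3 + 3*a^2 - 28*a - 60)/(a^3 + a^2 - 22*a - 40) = (a + 6)/(a + 4)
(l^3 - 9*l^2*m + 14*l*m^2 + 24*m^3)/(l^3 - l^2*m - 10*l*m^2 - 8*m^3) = (l - 6*m)/(l + 2*m)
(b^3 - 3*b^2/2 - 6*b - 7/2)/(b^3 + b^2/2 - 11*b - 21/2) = (b + 1)/(b + 3)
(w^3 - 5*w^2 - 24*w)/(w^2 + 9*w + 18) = w*(w - 8)/(w + 6)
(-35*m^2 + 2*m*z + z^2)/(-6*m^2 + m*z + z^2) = (-35*m^2 + 2*m*z + z^2)/(-6*m^2 + m*z + z^2)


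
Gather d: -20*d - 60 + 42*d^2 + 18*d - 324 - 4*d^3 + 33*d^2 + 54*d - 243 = -4*d^3 + 75*d^2 + 52*d - 627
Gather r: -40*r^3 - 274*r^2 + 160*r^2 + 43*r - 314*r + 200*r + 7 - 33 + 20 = -40*r^3 - 114*r^2 - 71*r - 6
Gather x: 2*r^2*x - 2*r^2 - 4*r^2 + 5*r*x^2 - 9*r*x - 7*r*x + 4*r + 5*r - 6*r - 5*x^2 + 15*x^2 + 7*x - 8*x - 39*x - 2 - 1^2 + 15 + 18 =-6*r^2 + 3*r + x^2*(5*r + 10) + x*(2*r^2 - 16*r - 40) + 30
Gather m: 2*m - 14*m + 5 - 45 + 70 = 30 - 12*m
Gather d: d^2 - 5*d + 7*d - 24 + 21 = d^2 + 2*d - 3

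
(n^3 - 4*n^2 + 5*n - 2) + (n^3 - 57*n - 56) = 2*n^3 - 4*n^2 - 52*n - 58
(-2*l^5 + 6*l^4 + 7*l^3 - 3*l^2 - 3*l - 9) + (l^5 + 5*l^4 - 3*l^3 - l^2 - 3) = -l^5 + 11*l^4 + 4*l^3 - 4*l^2 - 3*l - 12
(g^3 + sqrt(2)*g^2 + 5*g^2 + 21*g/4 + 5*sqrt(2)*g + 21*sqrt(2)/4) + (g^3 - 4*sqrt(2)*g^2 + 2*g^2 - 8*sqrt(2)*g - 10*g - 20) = 2*g^3 - 3*sqrt(2)*g^2 + 7*g^2 - 19*g/4 - 3*sqrt(2)*g - 20 + 21*sqrt(2)/4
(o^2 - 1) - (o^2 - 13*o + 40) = 13*o - 41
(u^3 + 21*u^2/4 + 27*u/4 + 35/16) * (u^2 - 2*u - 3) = u^5 + 13*u^4/4 - 27*u^3/4 - 433*u^2/16 - 197*u/8 - 105/16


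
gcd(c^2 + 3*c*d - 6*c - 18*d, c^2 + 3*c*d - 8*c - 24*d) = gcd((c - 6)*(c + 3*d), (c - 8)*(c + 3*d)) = c + 3*d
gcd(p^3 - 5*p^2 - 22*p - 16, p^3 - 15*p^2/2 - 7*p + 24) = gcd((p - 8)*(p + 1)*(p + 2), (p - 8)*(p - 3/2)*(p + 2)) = p^2 - 6*p - 16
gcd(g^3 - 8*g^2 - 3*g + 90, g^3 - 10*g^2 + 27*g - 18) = g - 6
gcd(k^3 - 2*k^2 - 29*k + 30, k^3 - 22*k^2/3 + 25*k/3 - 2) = k^2 - 7*k + 6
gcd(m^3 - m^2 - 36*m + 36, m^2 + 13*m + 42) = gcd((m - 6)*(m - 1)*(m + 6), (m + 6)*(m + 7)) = m + 6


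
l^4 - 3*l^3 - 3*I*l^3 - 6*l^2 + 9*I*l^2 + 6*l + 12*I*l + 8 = (l - 4)*(l + 1)*(l - 2*I)*(l - I)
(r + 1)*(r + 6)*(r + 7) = r^3 + 14*r^2 + 55*r + 42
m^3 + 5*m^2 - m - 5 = (m - 1)*(m + 1)*(m + 5)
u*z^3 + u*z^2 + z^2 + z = z*(z + 1)*(u*z + 1)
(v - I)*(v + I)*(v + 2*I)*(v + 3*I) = v^4 + 5*I*v^3 - 5*v^2 + 5*I*v - 6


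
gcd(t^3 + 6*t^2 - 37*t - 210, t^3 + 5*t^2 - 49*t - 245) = t^2 + 12*t + 35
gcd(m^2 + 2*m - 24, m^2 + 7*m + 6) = m + 6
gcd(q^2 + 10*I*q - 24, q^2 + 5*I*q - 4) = q + 4*I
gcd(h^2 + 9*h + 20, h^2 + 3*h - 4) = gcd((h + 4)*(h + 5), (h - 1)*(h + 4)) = h + 4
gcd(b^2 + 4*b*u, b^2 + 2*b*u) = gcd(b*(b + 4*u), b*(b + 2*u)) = b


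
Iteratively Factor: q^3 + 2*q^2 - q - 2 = (q + 2)*(q^2 - 1) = (q + 1)*(q + 2)*(q - 1)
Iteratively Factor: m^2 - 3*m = (m - 3)*(m)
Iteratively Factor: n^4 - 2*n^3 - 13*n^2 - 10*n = (n + 2)*(n^3 - 4*n^2 - 5*n) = (n - 5)*(n + 2)*(n^2 + n) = (n - 5)*(n + 1)*(n + 2)*(n)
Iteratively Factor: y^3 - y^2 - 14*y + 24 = (y - 3)*(y^2 + 2*y - 8) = (y - 3)*(y + 4)*(y - 2)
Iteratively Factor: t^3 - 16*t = (t + 4)*(t^2 - 4*t) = t*(t + 4)*(t - 4)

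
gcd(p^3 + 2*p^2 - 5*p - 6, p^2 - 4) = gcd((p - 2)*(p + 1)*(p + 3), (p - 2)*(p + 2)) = p - 2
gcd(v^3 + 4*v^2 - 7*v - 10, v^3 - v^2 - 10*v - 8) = v + 1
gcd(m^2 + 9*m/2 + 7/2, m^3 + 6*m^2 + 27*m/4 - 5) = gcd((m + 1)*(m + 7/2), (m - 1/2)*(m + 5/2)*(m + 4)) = 1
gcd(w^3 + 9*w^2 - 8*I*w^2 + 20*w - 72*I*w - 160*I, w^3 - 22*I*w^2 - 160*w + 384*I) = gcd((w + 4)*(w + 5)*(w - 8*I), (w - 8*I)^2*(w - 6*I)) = w - 8*I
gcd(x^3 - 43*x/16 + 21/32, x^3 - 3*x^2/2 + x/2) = 1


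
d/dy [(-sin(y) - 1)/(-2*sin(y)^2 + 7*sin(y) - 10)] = (-4*sin(y) + cos(2*y) + 16)*cos(y)/(-7*sin(y) - cos(2*y) + 11)^2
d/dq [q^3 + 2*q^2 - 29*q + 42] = 3*q^2 + 4*q - 29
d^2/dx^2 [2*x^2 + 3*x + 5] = 4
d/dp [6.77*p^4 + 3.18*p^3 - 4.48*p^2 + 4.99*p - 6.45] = 27.08*p^3 + 9.54*p^2 - 8.96*p + 4.99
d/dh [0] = 0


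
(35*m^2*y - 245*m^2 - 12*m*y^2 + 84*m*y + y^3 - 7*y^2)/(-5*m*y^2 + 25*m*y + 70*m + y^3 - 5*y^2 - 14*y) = (-7*m + y)/(y + 2)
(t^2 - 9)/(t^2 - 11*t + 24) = (t + 3)/(t - 8)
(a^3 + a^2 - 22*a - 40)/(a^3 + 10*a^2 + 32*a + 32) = (a - 5)/(a + 4)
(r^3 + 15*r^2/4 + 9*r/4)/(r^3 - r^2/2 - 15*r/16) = 4*(r + 3)/(4*r - 5)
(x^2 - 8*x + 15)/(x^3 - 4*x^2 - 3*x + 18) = (x - 5)/(x^2 - x - 6)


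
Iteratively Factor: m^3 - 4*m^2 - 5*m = (m - 5)*(m^2 + m) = (m - 5)*(m + 1)*(m)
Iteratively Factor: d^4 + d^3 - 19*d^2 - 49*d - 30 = (d + 3)*(d^3 - 2*d^2 - 13*d - 10) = (d - 5)*(d + 3)*(d^2 + 3*d + 2) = (d - 5)*(d + 1)*(d + 3)*(d + 2)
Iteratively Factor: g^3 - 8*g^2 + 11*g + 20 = (g - 4)*(g^2 - 4*g - 5) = (g - 5)*(g - 4)*(g + 1)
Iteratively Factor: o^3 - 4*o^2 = (o)*(o^2 - 4*o) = o^2*(o - 4)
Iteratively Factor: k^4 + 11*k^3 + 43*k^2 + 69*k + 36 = (k + 3)*(k^3 + 8*k^2 + 19*k + 12) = (k + 3)^2*(k^2 + 5*k + 4) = (k + 3)^2*(k + 4)*(k + 1)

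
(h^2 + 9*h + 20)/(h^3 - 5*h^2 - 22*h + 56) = (h + 5)/(h^2 - 9*h + 14)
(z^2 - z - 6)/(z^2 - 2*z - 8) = (z - 3)/(z - 4)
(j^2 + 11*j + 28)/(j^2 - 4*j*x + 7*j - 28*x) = (-j - 4)/(-j + 4*x)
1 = 1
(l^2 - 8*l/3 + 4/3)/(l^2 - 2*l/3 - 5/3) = (-3*l^2 + 8*l - 4)/(-3*l^2 + 2*l + 5)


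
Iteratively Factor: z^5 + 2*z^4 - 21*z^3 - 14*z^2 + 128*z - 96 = (z - 2)*(z^4 + 4*z^3 - 13*z^2 - 40*z + 48) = (z - 2)*(z + 4)*(z^3 - 13*z + 12) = (z - 3)*(z - 2)*(z + 4)*(z^2 + 3*z - 4) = (z - 3)*(z - 2)*(z - 1)*(z + 4)*(z + 4)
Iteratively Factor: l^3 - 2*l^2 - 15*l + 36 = (l + 4)*(l^2 - 6*l + 9) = (l - 3)*(l + 4)*(l - 3)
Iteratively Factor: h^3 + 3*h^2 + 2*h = (h + 2)*(h^2 + h) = (h + 1)*(h + 2)*(h)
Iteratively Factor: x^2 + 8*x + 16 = (x + 4)*(x + 4)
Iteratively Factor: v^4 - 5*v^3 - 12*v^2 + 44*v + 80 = (v - 5)*(v^3 - 12*v - 16) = (v - 5)*(v + 2)*(v^2 - 2*v - 8) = (v - 5)*(v - 4)*(v + 2)*(v + 2)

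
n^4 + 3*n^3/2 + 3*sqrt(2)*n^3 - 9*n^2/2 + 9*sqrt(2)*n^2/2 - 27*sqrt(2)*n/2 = n*(n - 3/2)*(n + 3)*(n + 3*sqrt(2))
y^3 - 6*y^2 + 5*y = y*(y - 5)*(y - 1)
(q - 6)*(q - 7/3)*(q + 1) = q^3 - 22*q^2/3 + 17*q/3 + 14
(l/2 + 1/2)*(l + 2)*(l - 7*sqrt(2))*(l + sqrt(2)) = l^4/2 - 3*sqrt(2)*l^3 + 3*l^3/2 - 9*sqrt(2)*l^2 - 6*l^2 - 21*l - 6*sqrt(2)*l - 14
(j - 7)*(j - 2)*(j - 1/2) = j^3 - 19*j^2/2 + 37*j/2 - 7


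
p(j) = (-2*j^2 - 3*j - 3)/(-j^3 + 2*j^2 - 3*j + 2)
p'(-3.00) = 0.00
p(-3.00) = -0.21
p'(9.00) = -0.05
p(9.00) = 0.32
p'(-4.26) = -0.01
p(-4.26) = -0.21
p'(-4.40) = -0.01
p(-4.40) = -0.21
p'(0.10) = -4.93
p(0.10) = -1.93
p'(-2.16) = 0.01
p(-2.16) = -0.21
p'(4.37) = -0.37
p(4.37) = 0.96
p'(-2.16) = 0.01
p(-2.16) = -0.21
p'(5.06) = -0.24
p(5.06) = 0.76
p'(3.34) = -0.84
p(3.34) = 1.54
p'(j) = (-4*j - 3)/(-j^3 + 2*j^2 - 3*j + 2) + (-2*j^2 - 3*j - 3)*(3*j^2 - 4*j + 3)/(-j^3 + 2*j^2 - 3*j + 2)^2 = (-2*j^4 - 6*j^3 + 3*j^2 + 4*j - 15)/(j^6 - 4*j^5 + 10*j^4 - 16*j^3 + 17*j^2 - 12*j + 4)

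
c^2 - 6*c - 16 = (c - 8)*(c + 2)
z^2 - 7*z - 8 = (z - 8)*(z + 1)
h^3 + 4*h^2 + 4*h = h*(h + 2)^2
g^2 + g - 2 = (g - 1)*(g + 2)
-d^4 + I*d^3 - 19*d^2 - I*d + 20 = (d - 5*I)*(d + 4*I)*(I*d - I)*(I*d + I)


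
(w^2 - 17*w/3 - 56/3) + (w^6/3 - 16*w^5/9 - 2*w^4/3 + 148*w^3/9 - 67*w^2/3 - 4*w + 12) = w^6/3 - 16*w^5/9 - 2*w^4/3 + 148*w^3/9 - 64*w^2/3 - 29*w/3 - 20/3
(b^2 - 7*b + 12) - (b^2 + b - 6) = 18 - 8*b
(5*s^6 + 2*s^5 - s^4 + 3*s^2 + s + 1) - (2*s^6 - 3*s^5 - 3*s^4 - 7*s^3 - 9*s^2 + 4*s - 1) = 3*s^6 + 5*s^5 + 2*s^4 + 7*s^3 + 12*s^2 - 3*s + 2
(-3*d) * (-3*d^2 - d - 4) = 9*d^3 + 3*d^2 + 12*d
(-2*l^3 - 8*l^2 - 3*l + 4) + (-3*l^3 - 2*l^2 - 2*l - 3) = -5*l^3 - 10*l^2 - 5*l + 1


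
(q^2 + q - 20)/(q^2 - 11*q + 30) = (q^2 + q - 20)/(q^2 - 11*q + 30)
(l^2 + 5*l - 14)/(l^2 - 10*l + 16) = (l + 7)/(l - 8)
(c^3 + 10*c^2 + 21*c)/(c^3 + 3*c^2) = (c + 7)/c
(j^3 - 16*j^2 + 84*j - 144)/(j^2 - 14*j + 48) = (j^2 - 10*j + 24)/(j - 8)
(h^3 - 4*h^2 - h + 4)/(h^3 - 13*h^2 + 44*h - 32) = (h + 1)/(h - 8)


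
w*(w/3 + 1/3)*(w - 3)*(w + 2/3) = w^4/3 - 4*w^3/9 - 13*w^2/9 - 2*w/3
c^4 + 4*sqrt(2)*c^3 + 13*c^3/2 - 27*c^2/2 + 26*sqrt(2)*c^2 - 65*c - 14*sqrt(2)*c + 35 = (c - 1/2)*(c + 7)*(c - sqrt(2))*(c + 5*sqrt(2))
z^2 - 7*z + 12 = (z - 4)*(z - 3)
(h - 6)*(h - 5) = h^2 - 11*h + 30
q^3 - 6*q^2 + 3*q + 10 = (q - 5)*(q - 2)*(q + 1)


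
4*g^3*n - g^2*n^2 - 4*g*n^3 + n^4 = n*(-4*g + n)*(-g + n)*(g + n)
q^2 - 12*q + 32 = (q - 8)*(q - 4)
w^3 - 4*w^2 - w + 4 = (w - 4)*(w - 1)*(w + 1)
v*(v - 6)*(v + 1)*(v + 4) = v^4 - v^3 - 26*v^2 - 24*v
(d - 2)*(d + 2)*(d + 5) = d^3 + 5*d^2 - 4*d - 20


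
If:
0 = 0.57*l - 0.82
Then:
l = 1.44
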